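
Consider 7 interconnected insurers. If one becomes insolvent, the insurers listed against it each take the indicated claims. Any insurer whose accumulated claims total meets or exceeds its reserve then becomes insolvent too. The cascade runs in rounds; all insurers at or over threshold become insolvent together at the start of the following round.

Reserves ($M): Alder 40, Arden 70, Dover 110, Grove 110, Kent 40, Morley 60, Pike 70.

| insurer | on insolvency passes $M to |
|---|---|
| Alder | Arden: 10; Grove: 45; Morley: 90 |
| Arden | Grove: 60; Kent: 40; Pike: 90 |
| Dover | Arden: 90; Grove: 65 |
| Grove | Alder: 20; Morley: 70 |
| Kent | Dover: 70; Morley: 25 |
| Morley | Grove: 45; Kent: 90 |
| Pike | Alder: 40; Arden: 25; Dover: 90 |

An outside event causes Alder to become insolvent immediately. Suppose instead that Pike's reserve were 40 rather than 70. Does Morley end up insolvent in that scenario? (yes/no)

With Pike's reserve at 40:
Round 1 — Alder becomes insolvent (initial).
  Arden: +10 → 10 < 70
  Grove: +45 → 45 < 110
  Morley: +90 → 90 ≥ 60
Round 2 — Morley becomes insolvent.
  Grove: +45 → 90 < 110
  Kent: +90 → 90 ≥ 40
Round 3 — Kent becomes insolvent.
  Dover: +70 → 70 < 110
No further insolvencies.

yes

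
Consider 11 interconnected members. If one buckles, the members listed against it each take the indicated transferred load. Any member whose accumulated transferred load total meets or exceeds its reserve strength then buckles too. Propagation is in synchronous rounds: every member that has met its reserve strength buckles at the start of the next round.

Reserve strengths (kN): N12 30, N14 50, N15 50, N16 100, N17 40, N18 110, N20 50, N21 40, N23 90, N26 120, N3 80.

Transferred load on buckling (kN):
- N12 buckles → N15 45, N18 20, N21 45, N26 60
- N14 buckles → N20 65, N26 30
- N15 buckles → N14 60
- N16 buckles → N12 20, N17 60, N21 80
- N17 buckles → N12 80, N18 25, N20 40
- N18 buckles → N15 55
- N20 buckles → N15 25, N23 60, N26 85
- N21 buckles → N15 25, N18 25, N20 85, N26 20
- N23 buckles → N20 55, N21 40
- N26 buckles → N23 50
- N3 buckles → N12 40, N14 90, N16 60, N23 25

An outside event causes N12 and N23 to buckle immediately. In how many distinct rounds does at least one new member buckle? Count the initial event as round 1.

Round 1 — N12, N23 buckle (initial).
  N15: +45 → 45 < 50
  N18: +20 → 20 < 110
  N20: +55 → 55 ≥ 50
  N21: +45+40 → 85 ≥ 40
  N26: +60 → 60 < 120
Round 2 — N20, N21 buckle.
  N15: +25+25 → 95 ≥ 50
  N18: +25 → 45 < 110
  N26: +85+20 → 165 ≥ 120
Round 3 — N15, N26 buckle.
  N14: +60 → 60 ≥ 50
Round 4 — N14 buckles.
No further bucklings.

4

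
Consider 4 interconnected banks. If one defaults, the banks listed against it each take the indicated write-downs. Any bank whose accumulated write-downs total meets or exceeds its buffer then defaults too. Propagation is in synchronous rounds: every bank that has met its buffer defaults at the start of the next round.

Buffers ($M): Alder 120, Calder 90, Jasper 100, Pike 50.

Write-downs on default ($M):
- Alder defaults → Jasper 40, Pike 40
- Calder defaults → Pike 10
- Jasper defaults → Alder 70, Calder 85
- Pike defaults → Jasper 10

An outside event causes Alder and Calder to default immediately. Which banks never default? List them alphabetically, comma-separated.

Jasper

Round 1 — Alder, Calder default (initial).
  Jasper: +40 → 40 < 100
  Pike: +40+10 → 50 ≥ 50
Round 2 — Pike defaults.
  Jasper: +10 → 50 < 100
No further defaults.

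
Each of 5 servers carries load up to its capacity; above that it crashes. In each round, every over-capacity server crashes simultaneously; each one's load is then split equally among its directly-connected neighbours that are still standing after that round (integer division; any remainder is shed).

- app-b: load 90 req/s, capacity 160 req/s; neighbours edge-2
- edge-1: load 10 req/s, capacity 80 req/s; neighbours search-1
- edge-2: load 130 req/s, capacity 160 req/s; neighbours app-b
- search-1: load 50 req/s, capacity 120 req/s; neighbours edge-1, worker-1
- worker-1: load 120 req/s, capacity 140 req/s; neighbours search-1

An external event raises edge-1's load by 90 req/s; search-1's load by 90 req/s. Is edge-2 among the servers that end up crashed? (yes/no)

no

Round 1 — edge-1 at 100 > 80; search-1 at 140 > 120. edge-1, search-1 crash.
  edge-1 sheds 100 req/s: no online neighbours, lost.
  search-1 sheds 140 req/s to worker-1: 140 each.
    worker-1: 120+140 = 260 > 140
Round 2 — worker-1 crashes.
  worker-1 sheds 260 req/s: no online neighbours, lost.
No further crashes.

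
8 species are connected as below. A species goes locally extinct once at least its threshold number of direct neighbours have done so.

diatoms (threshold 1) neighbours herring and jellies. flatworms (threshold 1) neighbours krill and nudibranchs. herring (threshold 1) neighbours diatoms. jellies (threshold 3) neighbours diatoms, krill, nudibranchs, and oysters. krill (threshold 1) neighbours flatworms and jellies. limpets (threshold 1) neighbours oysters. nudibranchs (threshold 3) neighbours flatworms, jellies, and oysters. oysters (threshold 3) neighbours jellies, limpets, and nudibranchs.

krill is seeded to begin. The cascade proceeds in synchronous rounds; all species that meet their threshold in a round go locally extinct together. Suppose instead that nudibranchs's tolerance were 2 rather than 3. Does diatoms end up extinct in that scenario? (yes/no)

no

With nudibranchs's tolerance at 2:
Round 1 — krill goes locally extinct (initial).
Round 2 — checking thresholds:
  flatworms: 1 of 2 neighbours ≥ 1, goes locally extinct.
  jellies: 1 of 4 neighbours < 3, below threshold.
Round 3 — no new extinctions; cascade stops.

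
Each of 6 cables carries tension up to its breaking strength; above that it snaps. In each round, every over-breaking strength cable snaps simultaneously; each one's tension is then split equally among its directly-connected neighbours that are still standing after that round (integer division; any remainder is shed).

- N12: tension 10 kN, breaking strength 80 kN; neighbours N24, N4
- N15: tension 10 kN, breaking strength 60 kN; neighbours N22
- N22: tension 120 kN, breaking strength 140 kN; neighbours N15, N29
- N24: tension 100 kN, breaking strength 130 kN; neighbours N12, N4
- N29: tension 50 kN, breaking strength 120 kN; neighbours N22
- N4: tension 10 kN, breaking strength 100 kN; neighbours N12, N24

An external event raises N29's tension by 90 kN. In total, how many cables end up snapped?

3

Round 1 — N29 at 140 > 120. N29 snaps.
  N29 sheds 140 kN to N22: 140 each.
    N22: 120+140 = 260 > 140
Round 2 — N22 snaps.
  N22 sheds 260 kN to N15: 260 each.
    N15: 10+260 = 270 > 60
Round 3 — N15 snaps.
  N15 sheds 270 kN: no online neighbours, lost.
No further breaks.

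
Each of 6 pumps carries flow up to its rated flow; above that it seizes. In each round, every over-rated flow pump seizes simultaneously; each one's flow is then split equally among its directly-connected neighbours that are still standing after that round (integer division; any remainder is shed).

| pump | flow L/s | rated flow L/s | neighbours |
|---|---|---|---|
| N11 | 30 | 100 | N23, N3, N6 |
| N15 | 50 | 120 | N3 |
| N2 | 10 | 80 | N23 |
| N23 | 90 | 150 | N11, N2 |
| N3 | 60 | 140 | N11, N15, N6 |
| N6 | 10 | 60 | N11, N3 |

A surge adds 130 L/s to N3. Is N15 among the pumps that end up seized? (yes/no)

Round 1 — N3 at 190 > 140. N3 seizes.
  N3 sheds 190 L/s to N11, N15, N6: 63 each (1 lost).
    N11: 30+63 = 93 ≤ 100
    N15: 50+63 = 113 ≤ 120
    N6: 10+63 = 73 > 60
Round 2 — N6 seizes.
  N6 sheds 73 L/s to N11: 73 each.
    N11: 93+73 = 166 > 100
Round 3 — N11 seizes.
  N11 sheds 166 L/s to N23: 166 each.
    N23: 90+166 = 256 > 150
Round 4 — N23 seizes.
  N23 sheds 256 L/s to N2: 256 each.
    N2: 10+256 = 266 > 80
Round 5 — N2 seizes.
  N2 sheds 266 L/s: no online neighbours, lost.
No further seizures.

no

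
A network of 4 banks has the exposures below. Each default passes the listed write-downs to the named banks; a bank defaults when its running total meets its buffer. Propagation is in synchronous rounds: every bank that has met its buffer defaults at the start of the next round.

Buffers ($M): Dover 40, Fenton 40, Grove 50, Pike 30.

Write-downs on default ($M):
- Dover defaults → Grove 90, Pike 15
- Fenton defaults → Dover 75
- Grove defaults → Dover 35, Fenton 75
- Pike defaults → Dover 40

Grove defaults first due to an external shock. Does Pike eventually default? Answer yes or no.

Round 1 — Grove defaults (initial).
  Dover: +35 → 35 < 40
  Fenton: +75 → 75 ≥ 40
Round 2 — Fenton defaults.
  Dover: +75 → 110 ≥ 40
Round 3 — Dover defaults.
  Pike: +15 → 15 < 30
No further defaults.

no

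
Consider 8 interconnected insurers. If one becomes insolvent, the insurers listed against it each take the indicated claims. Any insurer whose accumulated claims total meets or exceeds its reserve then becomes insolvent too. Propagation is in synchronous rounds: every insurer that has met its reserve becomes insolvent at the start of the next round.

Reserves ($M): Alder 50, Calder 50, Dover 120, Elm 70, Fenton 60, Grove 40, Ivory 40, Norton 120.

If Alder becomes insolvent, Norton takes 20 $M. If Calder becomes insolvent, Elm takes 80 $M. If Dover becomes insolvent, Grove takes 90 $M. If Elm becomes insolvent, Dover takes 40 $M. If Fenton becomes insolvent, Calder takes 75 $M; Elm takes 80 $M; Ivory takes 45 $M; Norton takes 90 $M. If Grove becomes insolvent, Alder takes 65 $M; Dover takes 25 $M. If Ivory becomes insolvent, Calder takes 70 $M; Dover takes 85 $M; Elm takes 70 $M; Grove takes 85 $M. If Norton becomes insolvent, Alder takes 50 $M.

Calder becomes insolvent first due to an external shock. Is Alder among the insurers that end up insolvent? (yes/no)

no

Round 1 — Calder becomes insolvent (initial).
  Elm: +80 → 80 ≥ 70
Round 2 — Elm becomes insolvent.
  Dover: +40 → 40 < 120
No further insolvencies.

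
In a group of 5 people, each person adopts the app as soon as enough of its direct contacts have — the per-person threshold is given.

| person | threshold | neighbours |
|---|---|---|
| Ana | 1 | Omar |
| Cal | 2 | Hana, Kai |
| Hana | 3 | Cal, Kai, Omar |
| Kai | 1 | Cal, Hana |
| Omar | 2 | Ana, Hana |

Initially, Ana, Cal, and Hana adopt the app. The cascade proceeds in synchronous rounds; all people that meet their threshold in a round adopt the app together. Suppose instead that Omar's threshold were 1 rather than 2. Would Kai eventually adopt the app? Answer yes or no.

yes

With Omar's threshold at 1:
Round 1 — Ana, Cal, Hana adopt the app (initial).
Round 2 — checking thresholds:
  Kai: 2 of 2 neighbours ≥ 1, adopts the app.
  Omar: 2 of 2 neighbours ≥ 1, adopts the app.
Round 3 — no new adoptions; cascade stops.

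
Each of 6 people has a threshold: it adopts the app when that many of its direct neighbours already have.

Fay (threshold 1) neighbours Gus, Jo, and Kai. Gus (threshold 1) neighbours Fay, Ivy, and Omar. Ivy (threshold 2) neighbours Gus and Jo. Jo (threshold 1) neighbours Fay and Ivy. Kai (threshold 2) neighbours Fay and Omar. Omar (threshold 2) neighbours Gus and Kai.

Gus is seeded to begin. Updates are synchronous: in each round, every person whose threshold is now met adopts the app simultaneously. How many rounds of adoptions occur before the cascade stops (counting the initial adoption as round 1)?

4

Round 1 — Gus adopts the app (initial).
Round 2 — checking thresholds:
  Fay: 1 of 3 neighbours ≥ 1, adopts the app.
  Ivy: 1 of 2 neighbours < 2, below threshold.
  Omar: 1 of 2 neighbours < 2, below threshold.
Round 3 — checking thresholds:
  Ivy: 1 of 2 neighbours < 2, below threshold.
  Jo: 1 of 2 neighbours ≥ 1, adopts the app.
  Kai: 1 of 2 neighbours < 2, below threshold.
  Omar: 1 of 2 neighbours < 2, below threshold.
Round 4 — checking thresholds:
  Ivy: 2 of 2 neighbours ≥ 2, adopts the app.
  Kai: 1 of 2 neighbours < 2, below threshold.
  Omar: 1 of 2 neighbours < 2, below threshold.
Round 5 — no new adoptions; cascade stops.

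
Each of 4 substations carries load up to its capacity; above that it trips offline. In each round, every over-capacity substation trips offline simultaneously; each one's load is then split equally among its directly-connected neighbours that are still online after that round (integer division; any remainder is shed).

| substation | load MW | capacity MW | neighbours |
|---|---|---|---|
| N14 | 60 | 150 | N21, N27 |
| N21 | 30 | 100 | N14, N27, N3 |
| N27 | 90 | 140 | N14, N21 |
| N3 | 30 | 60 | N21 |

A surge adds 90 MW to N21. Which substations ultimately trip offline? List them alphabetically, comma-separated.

Round 1 — N21 at 120 > 100. N21 trips offline.
  N21 sheds 120 MW to N14, N27, N3: 40 each.
    N14: 60+40 = 100 ≤ 150
    N27: 90+40 = 130 ≤ 140
    N3: 30+40 = 70 > 60
Round 2 — N3 trips offline.
  N3 sheds 70 MW: no online neighbours, lost.
No further trips.

N21, N3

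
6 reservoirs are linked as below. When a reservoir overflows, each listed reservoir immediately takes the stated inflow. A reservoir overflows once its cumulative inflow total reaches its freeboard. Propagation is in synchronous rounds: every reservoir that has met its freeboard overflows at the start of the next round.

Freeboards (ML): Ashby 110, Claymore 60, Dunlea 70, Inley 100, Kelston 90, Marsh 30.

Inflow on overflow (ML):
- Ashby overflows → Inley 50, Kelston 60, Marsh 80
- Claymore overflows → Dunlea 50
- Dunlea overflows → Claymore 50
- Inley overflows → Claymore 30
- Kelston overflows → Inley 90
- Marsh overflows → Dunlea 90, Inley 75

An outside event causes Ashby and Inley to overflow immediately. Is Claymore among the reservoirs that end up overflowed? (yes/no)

yes

Round 1 — Ashby, Inley overflow (initial).
  Claymore: +30 → 30 < 60
  Kelston: +60 → 60 < 90
  Marsh: +80 → 80 ≥ 30
Round 2 — Marsh overflows.
  Dunlea: +90 → 90 ≥ 70
Round 3 — Dunlea overflows.
  Claymore: +50 → 80 ≥ 60
Round 4 — Claymore overflows.
No further overflows.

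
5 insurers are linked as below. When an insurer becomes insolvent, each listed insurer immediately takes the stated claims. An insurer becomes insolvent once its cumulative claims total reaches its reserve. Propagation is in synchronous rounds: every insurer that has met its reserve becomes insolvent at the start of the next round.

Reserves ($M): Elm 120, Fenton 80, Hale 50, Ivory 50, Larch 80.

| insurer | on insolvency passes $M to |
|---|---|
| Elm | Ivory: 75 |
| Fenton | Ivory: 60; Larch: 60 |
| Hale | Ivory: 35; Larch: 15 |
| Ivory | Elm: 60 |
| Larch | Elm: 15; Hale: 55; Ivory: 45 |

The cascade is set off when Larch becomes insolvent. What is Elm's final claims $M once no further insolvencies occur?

75

Round 1 — Larch becomes insolvent (initial).
  Elm: +15 → 15 < 120
  Hale: +55 → 55 ≥ 50
  Ivory: +45 → 45 < 50
Round 2 — Hale becomes insolvent.
  Ivory: +35 → 80 ≥ 50
Round 3 — Ivory becomes insolvent.
  Elm: +60 → 75 < 120
No further insolvencies.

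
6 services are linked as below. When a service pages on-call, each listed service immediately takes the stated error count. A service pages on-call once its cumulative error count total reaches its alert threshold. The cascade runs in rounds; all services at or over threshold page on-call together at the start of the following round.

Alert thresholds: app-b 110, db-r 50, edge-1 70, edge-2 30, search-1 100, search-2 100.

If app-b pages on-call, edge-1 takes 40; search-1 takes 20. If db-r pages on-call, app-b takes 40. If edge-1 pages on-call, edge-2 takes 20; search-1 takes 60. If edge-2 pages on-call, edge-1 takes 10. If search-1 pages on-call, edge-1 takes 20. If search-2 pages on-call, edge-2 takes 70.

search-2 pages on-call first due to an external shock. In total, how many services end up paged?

2

Round 1 — search-2 pages on-call (initial).
  edge-2: +70 → 70 ≥ 30
Round 2 — edge-2 pages on-call.
  edge-1: +10 → 10 < 70
No further pages.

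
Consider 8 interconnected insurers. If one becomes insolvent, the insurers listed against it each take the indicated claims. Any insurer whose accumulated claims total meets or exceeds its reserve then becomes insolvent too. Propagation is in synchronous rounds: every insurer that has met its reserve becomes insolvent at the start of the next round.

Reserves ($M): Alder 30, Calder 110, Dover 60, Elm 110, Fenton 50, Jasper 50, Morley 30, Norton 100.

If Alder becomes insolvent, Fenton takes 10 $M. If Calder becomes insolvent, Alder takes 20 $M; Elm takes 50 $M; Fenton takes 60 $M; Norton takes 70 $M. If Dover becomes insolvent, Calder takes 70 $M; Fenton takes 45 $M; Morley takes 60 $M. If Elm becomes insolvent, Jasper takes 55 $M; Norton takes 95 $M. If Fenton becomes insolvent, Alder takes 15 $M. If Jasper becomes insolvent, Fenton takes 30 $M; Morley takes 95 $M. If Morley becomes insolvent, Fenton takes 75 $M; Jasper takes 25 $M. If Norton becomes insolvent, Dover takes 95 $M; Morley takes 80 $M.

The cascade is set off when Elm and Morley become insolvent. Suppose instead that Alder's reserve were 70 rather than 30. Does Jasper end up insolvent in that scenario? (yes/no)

yes

With Alder's reserve at 70:
Round 1 — Elm, Morley become insolvent (initial).
  Fenton: +75 → 75 ≥ 50
  Jasper: +55+25 → 80 ≥ 50
  Norton: +95 → 95 < 100
Round 2 — Fenton, Jasper become insolvent.
  Alder: +15 → 15 < 70
No further insolvencies.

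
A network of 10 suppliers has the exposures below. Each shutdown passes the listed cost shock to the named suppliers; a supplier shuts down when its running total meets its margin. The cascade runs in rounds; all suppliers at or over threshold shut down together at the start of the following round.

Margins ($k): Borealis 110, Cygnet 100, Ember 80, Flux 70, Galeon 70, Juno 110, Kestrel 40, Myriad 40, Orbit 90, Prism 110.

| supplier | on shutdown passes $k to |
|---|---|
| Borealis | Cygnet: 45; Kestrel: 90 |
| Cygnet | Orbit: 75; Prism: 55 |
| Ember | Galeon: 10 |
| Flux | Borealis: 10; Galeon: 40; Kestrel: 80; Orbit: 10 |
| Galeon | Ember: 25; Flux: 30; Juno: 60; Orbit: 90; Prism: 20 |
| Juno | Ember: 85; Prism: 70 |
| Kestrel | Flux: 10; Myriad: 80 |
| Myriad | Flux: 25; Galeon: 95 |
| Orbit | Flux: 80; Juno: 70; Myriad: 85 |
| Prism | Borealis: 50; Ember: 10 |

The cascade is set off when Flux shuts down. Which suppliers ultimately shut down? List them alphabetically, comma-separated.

Ember, Flux, Galeon, Juno, Kestrel, Myriad, Orbit

Round 1 — Flux shuts down (initial).
  Borealis: +10 → 10 < 110
  Galeon: +40 → 40 < 70
  Kestrel: +80 → 80 ≥ 40
  Orbit: +10 → 10 < 90
Round 2 — Kestrel shuts down.
  Myriad: +80 → 80 ≥ 40
Round 3 — Myriad shuts down.
  Galeon: +95 → 135 ≥ 70
Round 4 — Galeon shuts down.
  Ember: +25 → 25 < 80
  Juno: +60 → 60 < 110
  Orbit: +90 → 100 ≥ 90
  Prism: +20 → 20 < 110
Round 5 — Orbit shuts down.
  Juno: +70 → 130 ≥ 110
Round 6 — Juno shuts down.
  Ember: +85 → 110 ≥ 80
  Prism: +70 → 90 < 110
Round 7 — Ember shuts down.
No further shutdowns.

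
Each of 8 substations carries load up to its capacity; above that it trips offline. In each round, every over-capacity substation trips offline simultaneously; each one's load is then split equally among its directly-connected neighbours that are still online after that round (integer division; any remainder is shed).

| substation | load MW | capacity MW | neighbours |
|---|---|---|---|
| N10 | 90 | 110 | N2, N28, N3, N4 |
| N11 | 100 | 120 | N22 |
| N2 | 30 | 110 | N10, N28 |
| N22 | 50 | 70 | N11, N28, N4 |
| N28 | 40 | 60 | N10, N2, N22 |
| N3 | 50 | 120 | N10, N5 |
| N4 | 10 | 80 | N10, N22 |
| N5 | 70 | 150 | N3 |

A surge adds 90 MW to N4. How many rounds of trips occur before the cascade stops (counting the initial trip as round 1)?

4

Round 1 — N4 at 100 > 80. N4 trips offline.
  N4 sheds 100 MW to N10, N22: 50 each.
    N10: 90+50 = 140 > 110
    N22: 50+50 = 100 > 70
Round 2 — N10, N22 trip offline.
  N10 sheds 140 MW to N2, N28, N3: 46 each (2 lost).
    N2: 30+46 = 76 ≤ 110
    N28: 40+46 = 86 > 60
    N3: 50+46 = 96 ≤ 120
  N22 sheds 100 MW to N11, N28: 50 each.
    N11: 100+50 = 150 > 120
    N28: 86+50 = 136 > 60
Round 3 — N11, N28 trip offline.
  N11 sheds 150 MW: no online neighbours, lost.
  N28 sheds 136 MW to N2: 136 each.
    N2: 76+136 = 212 > 110
Round 4 — N2 trips offline.
  N2 sheds 212 MW: no online neighbours, lost.
No further trips.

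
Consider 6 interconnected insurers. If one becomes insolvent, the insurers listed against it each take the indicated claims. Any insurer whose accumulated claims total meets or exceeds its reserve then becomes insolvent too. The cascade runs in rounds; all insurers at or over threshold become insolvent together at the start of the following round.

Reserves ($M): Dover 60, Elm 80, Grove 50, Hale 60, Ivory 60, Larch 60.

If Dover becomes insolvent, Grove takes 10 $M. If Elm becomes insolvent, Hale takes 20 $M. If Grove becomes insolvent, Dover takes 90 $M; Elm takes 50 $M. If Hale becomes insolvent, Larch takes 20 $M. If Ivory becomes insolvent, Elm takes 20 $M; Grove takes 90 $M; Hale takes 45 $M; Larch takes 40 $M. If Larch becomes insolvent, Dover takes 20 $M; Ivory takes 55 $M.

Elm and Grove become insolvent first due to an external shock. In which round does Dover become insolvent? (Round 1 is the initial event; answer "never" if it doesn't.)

2

Round 1 — Elm, Grove become insolvent (initial).
  Dover: +90 → 90 ≥ 60
  Hale: +20 → 20 < 60
Round 2 — Dover becomes insolvent.
No further insolvencies.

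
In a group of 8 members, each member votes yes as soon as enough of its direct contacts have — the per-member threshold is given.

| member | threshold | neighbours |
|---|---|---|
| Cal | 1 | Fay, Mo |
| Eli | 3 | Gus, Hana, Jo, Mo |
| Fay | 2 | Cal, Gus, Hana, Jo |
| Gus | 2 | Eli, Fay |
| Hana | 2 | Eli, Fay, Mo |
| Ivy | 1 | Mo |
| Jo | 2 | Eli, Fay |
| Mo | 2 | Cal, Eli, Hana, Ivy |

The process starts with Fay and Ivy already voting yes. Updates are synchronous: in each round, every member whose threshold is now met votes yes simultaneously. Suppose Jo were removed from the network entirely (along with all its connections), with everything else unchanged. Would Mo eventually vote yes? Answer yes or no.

With Jo removed:
Round 1 — Fay, Ivy vote yes (initial).
Round 2 — checking thresholds:
  Cal: 1 of 2 neighbours ≥ 1, votes yes.
  Gus: 1 of 2 neighbours < 2, holds.
  Hana: 1 of 3 neighbours < 2, holds.
  Mo: 1 of 4 neighbours < 2, holds.
Round 3 — checking thresholds:
  Gus: 1 of 2 neighbours < 2, holds.
  Hana: 1 of 3 neighbours < 2, holds.
  Mo: 2 of 4 neighbours ≥ 2, votes yes.
Round 4 — checking thresholds:
  Eli: 1 of 3 neighbours < 3, holds.
  Gus: 1 of 2 neighbours < 2, holds.
  Hana: 2 of 3 neighbours ≥ 2, votes yes.
Round 5 — no new yes votes; cascade stops.

yes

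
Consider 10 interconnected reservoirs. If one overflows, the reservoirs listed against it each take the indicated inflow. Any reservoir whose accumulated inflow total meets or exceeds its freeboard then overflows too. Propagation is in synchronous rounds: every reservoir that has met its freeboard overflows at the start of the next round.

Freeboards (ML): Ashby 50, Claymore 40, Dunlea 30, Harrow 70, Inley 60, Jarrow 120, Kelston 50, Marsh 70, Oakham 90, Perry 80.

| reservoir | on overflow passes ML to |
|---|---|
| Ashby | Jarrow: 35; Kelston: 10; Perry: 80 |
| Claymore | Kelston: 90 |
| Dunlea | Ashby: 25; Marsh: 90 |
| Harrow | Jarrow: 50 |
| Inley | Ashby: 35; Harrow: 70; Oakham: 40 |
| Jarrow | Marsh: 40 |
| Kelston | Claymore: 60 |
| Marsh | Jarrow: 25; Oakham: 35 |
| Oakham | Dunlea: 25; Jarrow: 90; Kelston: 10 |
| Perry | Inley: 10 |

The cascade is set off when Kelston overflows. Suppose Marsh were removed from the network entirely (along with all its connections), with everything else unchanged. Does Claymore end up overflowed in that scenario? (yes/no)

With Marsh removed:
Round 1 — Kelston overflows (initial).
  Claymore: +60 → 60 ≥ 40
Round 2 — Claymore overflows.
No further overflows.

yes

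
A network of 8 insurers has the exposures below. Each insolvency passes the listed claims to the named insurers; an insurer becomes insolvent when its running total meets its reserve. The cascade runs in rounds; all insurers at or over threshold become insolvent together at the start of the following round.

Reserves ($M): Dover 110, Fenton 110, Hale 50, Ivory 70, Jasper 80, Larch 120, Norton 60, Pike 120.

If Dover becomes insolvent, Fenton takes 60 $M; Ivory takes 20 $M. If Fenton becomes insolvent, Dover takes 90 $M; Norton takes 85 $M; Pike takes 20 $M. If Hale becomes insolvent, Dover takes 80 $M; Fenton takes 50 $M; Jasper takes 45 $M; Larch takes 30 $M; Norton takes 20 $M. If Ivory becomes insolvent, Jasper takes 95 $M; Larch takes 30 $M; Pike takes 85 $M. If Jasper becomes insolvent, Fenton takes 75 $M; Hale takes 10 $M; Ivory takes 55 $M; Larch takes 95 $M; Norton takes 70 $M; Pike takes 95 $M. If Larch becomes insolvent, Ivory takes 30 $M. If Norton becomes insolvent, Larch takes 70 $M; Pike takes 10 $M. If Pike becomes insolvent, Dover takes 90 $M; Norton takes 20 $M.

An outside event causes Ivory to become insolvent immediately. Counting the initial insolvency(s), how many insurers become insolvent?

5

Round 1 — Ivory becomes insolvent (initial).
  Jasper: +95 → 95 ≥ 80
  Larch: +30 → 30 < 120
  Pike: +85 → 85 < 120
Round 2 — Jasper becomes insolvent.
  Fenton: +75 → 75 < 110
  Hale: +10 → 10 < 50
  Larch: +95 → 125 ≥ 120
  Norton: +70 → 70 ≥ 60
  Pike: +95 → 180 ≥ 120
Round 3 — Larch, Norton, Pike become insolvent.
  Dover: +90 → 90 < 110
No further insolvencies.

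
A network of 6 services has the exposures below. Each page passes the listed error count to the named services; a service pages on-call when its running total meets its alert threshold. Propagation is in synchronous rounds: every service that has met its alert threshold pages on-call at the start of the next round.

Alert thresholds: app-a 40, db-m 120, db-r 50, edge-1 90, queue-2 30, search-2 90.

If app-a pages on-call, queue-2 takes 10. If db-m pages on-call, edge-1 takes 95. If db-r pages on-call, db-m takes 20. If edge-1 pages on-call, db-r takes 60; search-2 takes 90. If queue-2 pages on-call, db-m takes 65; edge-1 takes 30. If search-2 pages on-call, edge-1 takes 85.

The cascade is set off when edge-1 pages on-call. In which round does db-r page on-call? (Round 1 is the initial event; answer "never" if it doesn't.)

Round 1 — edge-1 pages on-call (initial).
  db-r: +60 → 60 ≥ 50
  search-2: +90 → 90 ≥ 90
Round 2 — db-r, search-2 page on-call.
  db-m: +20 → 20 < 120
No further pages.

2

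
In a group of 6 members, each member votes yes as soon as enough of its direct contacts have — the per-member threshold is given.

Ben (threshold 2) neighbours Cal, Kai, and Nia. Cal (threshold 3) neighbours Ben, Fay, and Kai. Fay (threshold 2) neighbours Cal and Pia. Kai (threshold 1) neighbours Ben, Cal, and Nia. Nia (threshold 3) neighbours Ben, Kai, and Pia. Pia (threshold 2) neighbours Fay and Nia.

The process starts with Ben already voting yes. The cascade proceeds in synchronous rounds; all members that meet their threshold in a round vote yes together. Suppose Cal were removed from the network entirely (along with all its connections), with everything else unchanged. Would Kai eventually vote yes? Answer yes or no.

With Cal removed:
Round 1 — Ben votes yes (initial).
Round 2 — checking thresholds:
  Kai: 1 of 2 neighbours ≥ 1, votes yes.
  Nia: 1 of 3 neighbours < 3, not yet.
Round 3 — no new yes votes; cascade stops.

yes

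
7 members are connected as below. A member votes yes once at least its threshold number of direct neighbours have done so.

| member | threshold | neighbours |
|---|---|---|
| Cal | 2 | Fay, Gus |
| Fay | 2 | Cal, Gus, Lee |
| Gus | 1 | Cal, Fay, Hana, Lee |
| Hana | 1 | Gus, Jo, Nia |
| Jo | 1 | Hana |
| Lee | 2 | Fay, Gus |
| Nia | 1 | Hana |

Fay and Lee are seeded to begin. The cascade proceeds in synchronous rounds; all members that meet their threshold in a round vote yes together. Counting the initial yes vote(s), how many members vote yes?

7

Round 1 — Fay, Lee vote yes (initial).
Round 2 — checking thresholds:
  Cal: 1 of 2 neighbours < 2, below threshold.
  Gus: 2 of 4 neighbours ≥ 1, votes yes.
Round 3 — checking thresholds:
  Cal: 2 of 2 neighbours ≥ 2, votes yes.
  Hana: 1 of 3 neighbours ≥ 1, votes yes.
Round 4 — checking thresholds:
  Jo: 1 of 1 neighbours ≥ 1, votes yes.
  Nia: 1 of 1 neighbours ≥ 1, votes yes.
Round 5 — no new yes votes; cascade stops.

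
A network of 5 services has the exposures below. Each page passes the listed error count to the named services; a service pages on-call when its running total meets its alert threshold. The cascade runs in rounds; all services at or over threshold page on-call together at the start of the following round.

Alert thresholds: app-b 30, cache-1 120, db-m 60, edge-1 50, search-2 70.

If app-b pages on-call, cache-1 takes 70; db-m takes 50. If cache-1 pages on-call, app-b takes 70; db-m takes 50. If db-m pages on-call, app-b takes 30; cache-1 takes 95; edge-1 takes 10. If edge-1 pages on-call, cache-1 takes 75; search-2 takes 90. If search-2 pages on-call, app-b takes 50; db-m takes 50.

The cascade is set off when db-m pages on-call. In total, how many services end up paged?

Round 1 — db-m pages on-call (initial).
  app-b: +30 → 30 ≥ 30
  cache-1: +95 → 95 < 120
  edge-1: +10 → 10 < 50
Round 2 — app-b pages on-call.
  cache-1: +70 → 165 ≥ 120
Round 3 — cache-1 pages on-call.
No further pages.

3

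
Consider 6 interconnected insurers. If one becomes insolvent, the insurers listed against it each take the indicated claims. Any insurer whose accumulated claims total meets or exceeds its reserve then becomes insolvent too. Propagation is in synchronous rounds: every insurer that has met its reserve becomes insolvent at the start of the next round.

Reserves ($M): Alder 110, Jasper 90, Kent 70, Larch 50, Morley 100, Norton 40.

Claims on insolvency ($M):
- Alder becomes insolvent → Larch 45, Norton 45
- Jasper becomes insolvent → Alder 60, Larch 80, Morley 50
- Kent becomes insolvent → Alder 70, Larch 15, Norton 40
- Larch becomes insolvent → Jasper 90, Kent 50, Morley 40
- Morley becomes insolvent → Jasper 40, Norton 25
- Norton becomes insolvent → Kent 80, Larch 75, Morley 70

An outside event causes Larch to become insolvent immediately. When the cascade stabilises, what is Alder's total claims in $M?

Round 1 — Larch becomes insolvent (initial).
  Jasper: +90 → 90 ≥ 90
  Kent: +50 → 50 < 70
  Morley: +40 → 40 < 100
Round 2 — Jasper becomes insolvent.
  Alder: +60 → 60 < 110
  Morley: +50 → 90 < 100
No further insolvencies.

60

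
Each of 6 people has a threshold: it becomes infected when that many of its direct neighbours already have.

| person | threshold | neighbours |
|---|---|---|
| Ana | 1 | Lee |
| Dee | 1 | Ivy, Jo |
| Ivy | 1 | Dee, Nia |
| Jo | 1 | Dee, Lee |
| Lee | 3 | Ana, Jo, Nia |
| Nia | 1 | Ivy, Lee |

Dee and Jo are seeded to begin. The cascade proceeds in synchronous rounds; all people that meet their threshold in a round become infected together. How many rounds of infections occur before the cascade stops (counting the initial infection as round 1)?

Round 1 — Dee, Jo become infected (initial).
Round 2 — checking thresholds:
  Ivy: 1 of 2 neighbours ≥ 1, becomes infected.
  Lee: 1 of 3 neighbours < 3, below threshold.
Round 3 — checking thresholds:
  Lee: 1 of 3 neighbours < 3, below threshold.
  Nia: 1 of 2 neighbours ≥ 1, becomes infected.
Round 4 — no new infections; cascade stops.

3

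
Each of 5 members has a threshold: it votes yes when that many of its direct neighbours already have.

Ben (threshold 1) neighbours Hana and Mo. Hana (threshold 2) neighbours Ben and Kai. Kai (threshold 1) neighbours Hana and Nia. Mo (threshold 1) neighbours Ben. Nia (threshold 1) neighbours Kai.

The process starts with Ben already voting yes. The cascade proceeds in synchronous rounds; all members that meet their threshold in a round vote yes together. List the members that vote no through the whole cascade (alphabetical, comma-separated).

Hana, Kai, Nia

Round 1 — Ben votes yes (initial).
Round 2 — checking thresholds:
  Hana: 1 of 2 neighbours < 2, not yet.
  Mo: 1 of 1 neighbours ≥ 1, votes yes.
Round 3 — no new yes votes; cascade stops.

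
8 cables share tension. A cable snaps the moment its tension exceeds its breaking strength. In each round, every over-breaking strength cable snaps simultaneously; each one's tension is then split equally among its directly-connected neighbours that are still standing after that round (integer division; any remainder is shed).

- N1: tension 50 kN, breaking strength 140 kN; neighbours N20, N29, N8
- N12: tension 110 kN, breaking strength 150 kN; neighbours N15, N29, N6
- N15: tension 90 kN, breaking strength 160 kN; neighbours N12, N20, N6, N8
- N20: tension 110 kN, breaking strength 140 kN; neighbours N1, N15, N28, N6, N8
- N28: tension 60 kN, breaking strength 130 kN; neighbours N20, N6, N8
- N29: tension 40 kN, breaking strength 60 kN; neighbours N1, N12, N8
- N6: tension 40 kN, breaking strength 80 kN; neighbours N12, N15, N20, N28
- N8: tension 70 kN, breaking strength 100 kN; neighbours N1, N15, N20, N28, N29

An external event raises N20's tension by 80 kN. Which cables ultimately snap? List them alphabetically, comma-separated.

Round 1 — N20 at 190 > 140. N20 snaps.
  N20 sheds 190 kN to N1, N15, N28, N6, N8: 38 each.
    N1: 50+38 = 88 ≤ 140
    N15: 90+38 = 128 ≤ 160
    N28: 60+38 = 98 ≤ 130
    N6: 40+38 = 78 ≤ 80
    N8: 70+38 = 108 > 100
Round 2 — N8 snaps.
  N8 sheds 108 kN to N1, N15, N28, N29: 27 each.
    N1: 88+27 = 115 ≤ 140
    N15: 128+27 = 155 ≤ 160
    N28: 98+27 = 125 ≤ 130
    N29: 40+27 = 67 > 60
Round 3 — N29 snaps.
  N29 sheds 67 kN to N1, N12: 33 each (1 lost).
    N1: 115+33 = 148 > 140
    N12: 110+33 = 143 ≤ 150
Round 4 — N1 snaps.
  N1 sheds 148 kN: no online neighbours, lost.
No further breaks.

N1, N20, N29, N8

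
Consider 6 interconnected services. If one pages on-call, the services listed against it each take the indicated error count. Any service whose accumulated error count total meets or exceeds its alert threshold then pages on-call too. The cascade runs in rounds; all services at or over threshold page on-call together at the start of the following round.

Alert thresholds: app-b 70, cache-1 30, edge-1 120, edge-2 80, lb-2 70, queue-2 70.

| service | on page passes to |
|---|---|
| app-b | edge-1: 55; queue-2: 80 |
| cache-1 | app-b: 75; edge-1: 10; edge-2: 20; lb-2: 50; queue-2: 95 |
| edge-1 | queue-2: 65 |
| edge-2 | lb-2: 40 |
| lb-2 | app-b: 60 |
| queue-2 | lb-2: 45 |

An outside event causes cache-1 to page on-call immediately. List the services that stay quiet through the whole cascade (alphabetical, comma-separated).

edge-1, edge-2

Round 1 — cache-1 pages on-call (initial).
  app-b: +75 → 75 ≥ 70
  edge-1: +10 → 10 < 120
  edge-2: +20 → 20 < 80
  lb-2: +50 → 50 < 70
  queue-2: +95 → 95 ≥ 70
Round 2 — app-b, queue-2 page on-call.
  edge-1: +55 → 65 < 120
  lb-2: +45 → 95 ≥ 70
Round 3 — lb-2 pages on-call.
No further pages.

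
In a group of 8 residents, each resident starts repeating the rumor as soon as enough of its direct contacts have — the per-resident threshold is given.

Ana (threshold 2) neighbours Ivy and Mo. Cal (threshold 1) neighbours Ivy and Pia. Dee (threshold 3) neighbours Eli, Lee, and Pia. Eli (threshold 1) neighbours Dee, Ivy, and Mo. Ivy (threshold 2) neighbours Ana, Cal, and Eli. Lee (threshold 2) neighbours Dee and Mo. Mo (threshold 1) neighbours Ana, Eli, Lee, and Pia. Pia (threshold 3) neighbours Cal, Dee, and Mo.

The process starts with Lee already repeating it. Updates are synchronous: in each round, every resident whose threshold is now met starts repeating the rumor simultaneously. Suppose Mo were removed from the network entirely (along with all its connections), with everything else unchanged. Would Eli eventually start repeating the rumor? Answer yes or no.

With Mo removed:
Round 1 — Lee starts repeating the rumor (initial).
Round 2 — no new spreads; cascade stops.

no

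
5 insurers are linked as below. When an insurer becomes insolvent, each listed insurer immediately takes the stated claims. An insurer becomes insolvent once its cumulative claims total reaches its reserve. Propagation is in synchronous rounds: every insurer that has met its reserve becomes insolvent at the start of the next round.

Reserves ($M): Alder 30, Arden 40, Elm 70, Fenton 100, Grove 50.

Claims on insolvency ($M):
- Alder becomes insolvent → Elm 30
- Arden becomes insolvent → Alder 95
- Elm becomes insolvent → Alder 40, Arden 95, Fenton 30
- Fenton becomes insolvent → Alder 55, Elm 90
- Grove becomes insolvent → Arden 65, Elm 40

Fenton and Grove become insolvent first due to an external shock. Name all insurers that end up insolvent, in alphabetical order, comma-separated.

Alder, Arden, Elm, Fenton, Grove

Round 1 — Fenton, Grove become insolvent (initial).
  Alder: +55 → 55 ≥ 30
  Arden: +65 → 65 ≥ 40
  Elm: +90+40 → 130 ≥ 70
Round 2 — Alder, Arden, Elm become insolvent.
No further insolvencies.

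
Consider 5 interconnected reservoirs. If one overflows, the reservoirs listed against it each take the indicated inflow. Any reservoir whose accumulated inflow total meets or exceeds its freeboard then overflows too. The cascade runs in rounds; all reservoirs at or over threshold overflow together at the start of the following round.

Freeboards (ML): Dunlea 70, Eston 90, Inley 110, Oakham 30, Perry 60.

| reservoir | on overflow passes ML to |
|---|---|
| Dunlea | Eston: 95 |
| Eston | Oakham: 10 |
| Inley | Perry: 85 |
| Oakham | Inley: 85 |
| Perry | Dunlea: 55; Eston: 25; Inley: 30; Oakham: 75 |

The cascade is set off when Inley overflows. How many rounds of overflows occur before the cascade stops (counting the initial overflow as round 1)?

Round 1 — Inley overflows (initial).
  Perry: +85 → 85 ≥ 60
Round 2 — Perry overflows.
  Dunlea: +55 → 55 < 70
  Eston: +25 → 25 < 90
  Oakham: +75 → 75 ≥ 30
Round 3 — Oakham overflows.
No further overflows.

3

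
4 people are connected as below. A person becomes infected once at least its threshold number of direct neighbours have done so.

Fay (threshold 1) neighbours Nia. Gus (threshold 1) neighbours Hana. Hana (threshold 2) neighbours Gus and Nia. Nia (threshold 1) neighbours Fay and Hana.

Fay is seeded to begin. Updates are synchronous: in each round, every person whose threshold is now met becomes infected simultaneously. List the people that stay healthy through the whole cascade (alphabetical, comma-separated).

Gus, Hana

Round 1 — Fay becomes infected (initial).
Round 2 — checking thresholds:
  Nia: 1 of 2 neighbours ≥ 1, becomes infected.
Round 3 — no new infections; cascade stops.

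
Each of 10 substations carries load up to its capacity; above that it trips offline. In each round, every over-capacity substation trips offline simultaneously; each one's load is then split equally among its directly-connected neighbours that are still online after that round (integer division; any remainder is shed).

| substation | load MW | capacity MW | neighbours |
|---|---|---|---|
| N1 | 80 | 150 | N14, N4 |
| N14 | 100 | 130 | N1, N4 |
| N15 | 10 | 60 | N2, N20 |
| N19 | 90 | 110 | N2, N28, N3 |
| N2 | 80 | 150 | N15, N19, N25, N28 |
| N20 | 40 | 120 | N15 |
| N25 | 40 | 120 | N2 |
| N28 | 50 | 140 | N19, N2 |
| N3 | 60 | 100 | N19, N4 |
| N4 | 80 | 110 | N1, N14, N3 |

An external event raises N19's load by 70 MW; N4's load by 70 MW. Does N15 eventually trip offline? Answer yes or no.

no

Round 1 — N19 at 160 > 110; N4 at 150 > 110. N19, N4 trip offline.
  N19 sheds 160 MW to N2, N28, N3: 53 each (1 lost).
    N2: 80+53 = 133 ≤ 150
    N28: 50+53 = 103 ≤ 140
    N3: 60+53 = 113 > 100
  N4 sheds 150 MW to N1, N14, N3: 50 each.
    N1: 80+50 = 130 ≤ 150
    N14: 100+50 = 150 > 130
    N3: 113+50 = 163 > 100
Round 2 — N14, N3 trip offline.
  N14 sheds 150 MW to N1: 150 each.
    N1: 130+150 = 280 > 150
  N3 sheds 163 MW: no online neighbours, lost.
Round 3 — N1 trips offline.
  N1 sheds 280 MW: no online neighbours, lost.
No further trips.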